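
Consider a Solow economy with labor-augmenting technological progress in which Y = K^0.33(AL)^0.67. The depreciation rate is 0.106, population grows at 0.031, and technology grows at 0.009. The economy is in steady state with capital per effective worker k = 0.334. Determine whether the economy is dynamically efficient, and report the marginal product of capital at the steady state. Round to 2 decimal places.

dynamically efficient; MPK ≈ 0.69

Capital per effective worker breaks even when investment replaces (n + g + δ)·k; here n + g + δ = 0.146.
MPK = 0.33·k^(0.33−1) = 0.33·0.334^(-0.67) ≈ 0.6880.
MPK > 0.146, so the economy is dynamically efficient (under-saving).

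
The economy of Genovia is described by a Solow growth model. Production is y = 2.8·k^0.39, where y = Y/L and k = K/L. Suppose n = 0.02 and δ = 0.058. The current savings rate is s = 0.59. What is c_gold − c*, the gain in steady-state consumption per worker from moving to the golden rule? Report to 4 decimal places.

Break-even investment rate: n + δ = 0.02 + 0.058 = 0.078.
Current steady state (s = 0.59): k* = (0.59·2.8/0.078)^(1/0.61) ≈ 149.1530, y* = 2.8·149.1530^0.39 ≈ 19.7185, c* = (1−0.59)·19.7185 ≈ 8.0846.
Golden rule sets MPK = n+δ: 0.39·2.8·k^(0.39−1) = 0.078, so k_gold = (0.39·2.8/0.078)^(1/0.61) ≈ 75.6656.
y_gold = 2.8·75.6656^0.39 ≈ 15.1331, c_gold = y_gold − 0.078·k_gold ≈ 9.2312.
Gain: Δc = 9.2312 − 8.0846 ≈ 1.1466.

Δc ≈ 1.1466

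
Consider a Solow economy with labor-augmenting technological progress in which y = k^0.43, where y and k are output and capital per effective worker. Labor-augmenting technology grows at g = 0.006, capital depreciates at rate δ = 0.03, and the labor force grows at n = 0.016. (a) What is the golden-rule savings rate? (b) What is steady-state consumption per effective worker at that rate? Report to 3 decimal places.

(a) s_gold = 0.430; (b) c_gold ≈ 2.805

The effective depreciation rate is n + g + δ = 0.016 + 0.006 + 0.03 = 0.052.
For Cobb-Douglas, s_gold equals capital's share: s_gold = 0.43.
Golden rule sets MPK = n+g+δ: 0.43·k^(0.43−1) = 0.052, so k_gold = (0.43/0.052)^(1/0.57) ≈ 40.6994.
y_gold = 40.6994^0.43 ≈ 4.9218; c_gold = (1−0.43)·y_gold ≈ 2.8054.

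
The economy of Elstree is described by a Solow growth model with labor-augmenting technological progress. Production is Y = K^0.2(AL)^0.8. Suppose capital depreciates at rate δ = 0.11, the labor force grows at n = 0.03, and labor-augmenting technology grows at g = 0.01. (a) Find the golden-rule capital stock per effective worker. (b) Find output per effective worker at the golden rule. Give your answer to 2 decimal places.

(a) k_gold ≈ 1.43; (b) y_gold ≈ 1.07

Capital per effective worker breaks even when investment replaces (n + g + δ)·k; here n + g + δ = 0.15.
At the golden rule the marginal product of capital equals n+g+δ: 0.2·k^(0.2−1) = 0.15. Solving, k_gold = (0.2/0.15)^(1/0.8) ≈ 1.4328.
y_gold = 1.4328^0.2 ≈ 1.0746.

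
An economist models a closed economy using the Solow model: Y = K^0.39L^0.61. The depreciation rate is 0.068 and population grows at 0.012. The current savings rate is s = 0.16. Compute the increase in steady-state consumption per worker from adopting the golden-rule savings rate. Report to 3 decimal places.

The effective depreciation rate is n + δ = 0.012 + 0.068 = 0.08.
Current steady state (s = 0.16): k* = (0.16/0.08)^(1/0.61) ≈ 3.1152, y* = 3.1152^0.39 ≈ 1.5576, c* = (1−0.16)·1.5576 ≈ 1.3084.
Maximizing c = f(k) − (n+δ)·k gives f'(k) = n+δ, i.e. 0.39·k^(0.39−1) = 0.08, so k_gold = (0.39/0.08)^(1/0.61) ≈ 13.4223.
y_gold = 13.4223^0.39 ≈ 2.7533, c_gold = y_gold − 0.08·k_gold ≈ 1.6795.
Gain: Δc = 1.6795 − 1.3084 ≈ 0.3711.

Δc ≈ 0.371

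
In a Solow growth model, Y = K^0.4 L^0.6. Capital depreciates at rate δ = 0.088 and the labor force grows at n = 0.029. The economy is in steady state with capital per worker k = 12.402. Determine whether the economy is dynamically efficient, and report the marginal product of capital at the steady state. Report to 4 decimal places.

dynamically inefficient; MPK ≈ 0.0883

Capital per worker breaks even when investment replaces (n + δ)·k; here n + δ = 0.117.
MPK = 0.4·k^(0.4−1) = 0.4·12.402^(-0.6) ≈ 0.0883.
MPK < 0.117, so the economy is dynamically inefficient (over-saving).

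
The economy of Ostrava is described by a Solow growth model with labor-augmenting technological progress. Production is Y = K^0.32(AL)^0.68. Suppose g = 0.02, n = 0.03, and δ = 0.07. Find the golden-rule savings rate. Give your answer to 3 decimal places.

Break-even investment rate: n + g + δ = 0.03 + 0.02 + 0.07 = 0.12.
At the golden rule MPK = n+g+δ, and in any Cobb-Douglas steady state s = (n+g+δ)·k/y = MPK·k/y = capital's share 0.32.

s_gold = 0.320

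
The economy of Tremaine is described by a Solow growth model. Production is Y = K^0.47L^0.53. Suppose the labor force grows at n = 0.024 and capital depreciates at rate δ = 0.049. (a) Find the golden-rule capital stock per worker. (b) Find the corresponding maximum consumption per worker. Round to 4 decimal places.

n + δ = 0.024 + 0.049 = 0.073.
Golden rule sets MPK = n+δ: 0.47·k^(0.47−1) = 0.073, so k_gold = (0.47/0.073)^(1/0.53) ≈ 33.5730.
y_gold = 33.5730^0.47 ≈ 5.2145; c_gold = y_gold − 0.073·k_gold ≈ 2.7637.

(a) k_gold ≈ 33.5730; (b) c_gold ≈ 2.7637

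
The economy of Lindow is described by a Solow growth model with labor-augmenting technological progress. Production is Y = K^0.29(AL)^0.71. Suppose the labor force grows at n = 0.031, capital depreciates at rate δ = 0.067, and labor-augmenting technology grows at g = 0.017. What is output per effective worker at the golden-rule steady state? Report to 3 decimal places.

y_gold ≈ 1.459

Break-even investment rate: n + g + δ = 0.031 + 0.017 + 0.067 = 0.115.
Golden rule sets MPK = n+g+δ: 0.29·k^(0.29−1) = 0.115, so k_gold = (0.29/0.115)^(1/0.71) ≈ 3.6794.
Output: y_gold = k_gold^0.29 = 3.6794^0.29 ≈ 1.4591.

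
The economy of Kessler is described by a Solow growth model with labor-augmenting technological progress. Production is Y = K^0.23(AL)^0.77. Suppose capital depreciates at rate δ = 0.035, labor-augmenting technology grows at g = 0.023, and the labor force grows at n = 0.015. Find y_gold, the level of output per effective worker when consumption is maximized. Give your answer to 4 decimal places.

y_gold ≈ 1.4089

Capital per effective worker breaks even when investment replaces (n + g + δ)·k; here n + g + δ = 0.073.
Setting f'(k) = n+g+δ gives 0.23·k^(0.23−1) = 0.073, hence k_gold = (0.23/0.073)^(1/0.77) ≈ 4.4389.
Output: y_gold = k_gold^0.23 = 4.4389^0.23 ≈ 1.4089.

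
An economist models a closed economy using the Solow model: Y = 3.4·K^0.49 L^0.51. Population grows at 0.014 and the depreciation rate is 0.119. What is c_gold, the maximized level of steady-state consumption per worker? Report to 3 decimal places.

c_gold ≈ 19.671

Break-even investment rate: n + δ = 0.014 + 0.119 = 0.133.
Maximizing c = f(k) − (n+δ)·k gives f'(k) = n+δ, i.e. 0.49·3.4·k^(0.49−1) = 0.133, so k_gold = (0.49·3.4/0.133)^(1/0.51) ≈ 142.1002.
y_gold = 3.4·142.1002^0.49 ≈ 38.5701.
c_gold = y_gold − (n+δ)·k_gold = 38.5701 − 0.133·142.1002 ≈ 19.6707.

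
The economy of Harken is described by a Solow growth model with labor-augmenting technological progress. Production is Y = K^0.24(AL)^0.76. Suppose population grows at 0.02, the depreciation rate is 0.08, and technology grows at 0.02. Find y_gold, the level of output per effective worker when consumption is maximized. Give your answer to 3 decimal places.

y_gold ≈ 1.245

n + g + δ = 0.02 + 0.02 + 0.08 = 0.12.
Golden rule sets MPK = n+g+δ: 0.24·k^(0.24−1) = 0.12, so k_gold = (0.24/0.12)^(1/0.76) ≈ 2.4894.
Output: y_gold = k_gold^0.24 = 2.4894^0.24 ≈ 1.2447.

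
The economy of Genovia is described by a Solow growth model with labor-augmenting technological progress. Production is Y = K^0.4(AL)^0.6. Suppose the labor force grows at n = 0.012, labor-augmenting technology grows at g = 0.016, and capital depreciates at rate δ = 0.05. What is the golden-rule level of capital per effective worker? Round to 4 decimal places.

The effective depreciation rate is n + g + δ = 0.012 + 0.016 + 0.05 = 0.078.
Maximizing c = f(k) − (n+g+δ)·k gives f'(k) = n+g+δ, i.e. 0.4·k^(0.4−1) = 0.078, so k_gold = (0.4/0.078)^(1/0.6) ≈ 15.2502.

k_gold ≈ 15.2502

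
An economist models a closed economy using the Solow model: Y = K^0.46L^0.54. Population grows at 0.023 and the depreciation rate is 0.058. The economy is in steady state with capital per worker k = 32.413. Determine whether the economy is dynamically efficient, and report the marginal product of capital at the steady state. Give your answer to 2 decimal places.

Capital per worker breaks even when investment replaces (n + δ)·k; here n + δ = 0.081.
MPK = 0.46·k^(0.46−1) = 0.46·32.413^(-0.54) ≈ 0.0703.
MPK < 0.081, so the economy is dynamically inefficient (over-saving).

dynamically inefficient; MPK ≈ 0.07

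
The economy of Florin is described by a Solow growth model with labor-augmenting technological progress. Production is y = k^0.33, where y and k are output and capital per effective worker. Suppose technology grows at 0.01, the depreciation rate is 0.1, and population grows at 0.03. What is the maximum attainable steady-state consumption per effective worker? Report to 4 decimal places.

c_gold ≈ 1.0221

n + g + δ = 0.03 + 0.01 + 0.1 = 0.14.
Golden rule sets MPK = n+g+δ: 0.33·k^(0.33−1) = 0.14, so k_gold = (0.33/0.14)^(1/0.67) ≈ 3.5958.
y_gold = 3.5958^0.33 ≈ 1.5255.
c_gold = y_gold − (n+g+δ)·k_gold = 1.5255 − 0.14·3.5958 ≈ 1.0221.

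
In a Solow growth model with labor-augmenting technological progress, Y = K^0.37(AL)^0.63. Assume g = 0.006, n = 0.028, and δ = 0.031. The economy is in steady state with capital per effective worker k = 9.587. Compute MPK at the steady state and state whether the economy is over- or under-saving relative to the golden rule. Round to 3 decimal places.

n + g + δ = 0.028 + 0.006 + 0.031 = 0.065.
MPK = 0.37·k^(0.37−1) = 0.37·9.587^(-0.63) ≈ 0.0891.
MPK > 0.065, so the economy is dynamically efficient (under-saving).

under-saving; MPK ≈ 0.089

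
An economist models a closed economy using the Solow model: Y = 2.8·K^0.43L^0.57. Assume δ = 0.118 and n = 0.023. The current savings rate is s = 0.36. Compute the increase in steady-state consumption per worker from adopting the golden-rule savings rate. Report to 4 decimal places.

n + δ = 0.023 + 0.118 = 0.141.
Current steady state (s = 0.36): k* = (0.36·2.8/0.141)^(1/0.57) ≈ 31.5260, y* = 2.8·31.5260^0.43 ≈ 12.3477, c* = (1−0.36)·12.3477 ≈ 7.9025.
At the golden rule the marginal product of capital equals n+δ: 0.43·2.8·k^(0.43−1) = 0.141. Solving, k_gold = (0.43·2.8/0.141)^(1/0.57) ≈ 43.0574.
y_gold = 2.8·43.0574^0.43 ≈ 14.1188, c_gold = y_gold − 0.141·k_gold ≈ 8.0477.
Gain: Δc = 8.0477 − 7.9025 ≈ 0.1452.

Δc ≈ 0.1452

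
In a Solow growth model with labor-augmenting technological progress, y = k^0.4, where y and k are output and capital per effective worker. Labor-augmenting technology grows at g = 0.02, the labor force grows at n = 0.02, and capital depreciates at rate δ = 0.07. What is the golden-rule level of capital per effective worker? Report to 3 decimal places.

k_gold ≈ 8.599

Capital per effective worker breaks even when investment replaces (n + g + δ)·k; here n + g + δ = 0.11.
Golden rule sets MPK = n+g+δ: 0.4·k^(0.4−1) = 0.11, so k_gold = (0.4/0.11)^(1/0.6) ≈ 8.5990.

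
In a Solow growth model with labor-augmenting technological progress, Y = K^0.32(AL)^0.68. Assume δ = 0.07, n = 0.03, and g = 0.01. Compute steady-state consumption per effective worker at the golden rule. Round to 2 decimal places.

Break-even investment rate: n + g + δ = 0.03 + 0.01 + 0.07 = 0.11.
Setting f'(k) = n+g+δ gives 0.32·k^(0.32−1) = 0.11, hence k_gold = (0.32/0.11)^(1/0.68) ≈ 4.8083.
y_gold = 4.8083^0.32 ≈ 1.6529.
c_gold = y_gold − (n+g+δ)·k_gold = 1.6529 − 0.11·4.8083 ≈ 1.1240.

c_gold ≈ 1.12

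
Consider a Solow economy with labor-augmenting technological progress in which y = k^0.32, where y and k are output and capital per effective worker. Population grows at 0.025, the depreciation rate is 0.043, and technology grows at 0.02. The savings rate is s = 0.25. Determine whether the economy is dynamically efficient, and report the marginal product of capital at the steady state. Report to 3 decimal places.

The effective depreciation rate is n + g + δ = 0.025 + 0.02 + 0.043 = 0.088.
Steady-state k*: s·k^0.32 = 0.088·k gives k* = (0.25/0.088)^(1/0.68) ≈ 4.6435.
MPK = 0.32·4.6435^(-0.68) ≈ 0.1126.
MPK > n+g+δ = 0.088, so the economy is dynamically efficient (under-saving).

dynamically efficient; MPK ≈ 0.113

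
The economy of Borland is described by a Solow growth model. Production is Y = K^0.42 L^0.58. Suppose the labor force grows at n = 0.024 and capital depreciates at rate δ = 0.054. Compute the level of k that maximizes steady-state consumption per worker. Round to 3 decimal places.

Break-even investment rate: n + δ = 0.024 + 0.054 = 0.078.
Maximizing c = f(k) − (n+δ)·k gives f'(k) = n+δ, i.e. 0.42·k^(0.42−1) = 0.078, so k_gold = (0.42/0.078)^(1/0.58) ≈ 18.2226.

k_gold ≈ 18.223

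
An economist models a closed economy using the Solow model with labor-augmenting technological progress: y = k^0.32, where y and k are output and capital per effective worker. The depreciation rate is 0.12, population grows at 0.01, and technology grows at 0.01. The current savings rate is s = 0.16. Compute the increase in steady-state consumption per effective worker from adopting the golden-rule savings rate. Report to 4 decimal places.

Δc ≈ 0.1089

The effective depreciation rate is n + g + δ = 0.01 + 0.01 + 0.12 = 0.14.
Current steady state (s = 0.16): k* = (0.16/0.14)^(1/0.68) ≈ 1.2170, y* = 1.2170^0.32 ≈ 1.0649, c* = (1−0.16)·1.0649 ≈ 0.8945.
At the golden rule the marginal product of capital equals n+g+δ: 0.32·k^(0.32−1) = 0.14. Solving, k_gold = (0.32/0.14)^(1/0.68) ≈ 3.3727.
y_gold = 3.3727^0.32 ≈ 1.4755, c_gold = y_gold − 0.14·k_gold ≈ 1.0034.
Gain: Δc = 1.0034 − 0.8945 ≈ 0.1089.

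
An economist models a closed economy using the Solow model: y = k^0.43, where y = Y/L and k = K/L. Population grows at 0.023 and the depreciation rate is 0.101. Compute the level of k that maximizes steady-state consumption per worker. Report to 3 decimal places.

n + δ = 0.023 + 0.101 = 0.124.
Golden rule sets MPK = n+δ: 0.43·k^(0.43−1) = 0.124, so k_gold = (0.43/0.124)^(1/0.57) ≈ 8.8603.

k_gold ≈ 8.860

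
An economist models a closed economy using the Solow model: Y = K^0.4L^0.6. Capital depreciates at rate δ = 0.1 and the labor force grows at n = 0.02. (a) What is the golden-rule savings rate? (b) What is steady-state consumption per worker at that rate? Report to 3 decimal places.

(a) s_gold = 0.400; (b) c_gold ≈ 1.339

Break-even investment rate: n + δ = 0.02 + 0.1 = 0.12.
For Cobb-Douglas, s_gold equals capital's share: s_gold = 0.4.
Golden rule sets MPK = n+δ: 0.4·k^(0.4−1) = 0.12, so k_gold = (0.4/0.12)^(1/0.6) ≈ 7.4381.
y_gold = 7.4381^0.4 ≈ 2.2314; c_gold = (1−0.4)·y_gold ≈ 1.3389.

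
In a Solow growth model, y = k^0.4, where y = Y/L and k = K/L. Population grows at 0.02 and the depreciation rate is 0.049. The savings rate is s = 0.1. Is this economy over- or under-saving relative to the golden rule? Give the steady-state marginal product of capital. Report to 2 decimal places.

Break-even investment rate: n + δ = 0.02 + 0.049 = 0.069.
Steady-state k*: s·k^0.4 = 0.069·k gives k* = (0.1/0.069)^(1/0.6) ≈ 1.8560.
MPK = 0.4·1.8560^(-0.6) ≈ 0.2760.
MPK > n+δ = 0.069, so the economy is dynamically efficient (under-saving).

under-saving; MPK ≈ 0.28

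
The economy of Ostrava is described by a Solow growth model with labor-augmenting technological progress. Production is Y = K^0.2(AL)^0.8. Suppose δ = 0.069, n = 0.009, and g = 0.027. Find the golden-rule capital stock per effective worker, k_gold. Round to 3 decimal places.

k_gold ≈ 2.238

Break-even investment rate: n + g + δ = 0.009 + 0.027 + 0.069 = 0.105.
Golden rule sets MPK = n+g+δ: 0.2·k^(0.2−1) = 0.105, so k_gold = (0.2/0.105)^(1/0.8) ≈ 2.2377.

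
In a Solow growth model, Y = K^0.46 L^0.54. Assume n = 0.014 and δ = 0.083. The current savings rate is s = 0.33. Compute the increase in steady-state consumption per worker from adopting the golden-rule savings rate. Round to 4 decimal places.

Δc ≈ 0.1322

Capital per worker breaks even when investment replaces (n + δ)·k; here n + δ = 0.097.
Current steady state (s = 0.33): k* = (0.33/0.097)^(1/0.54) ≈ 9.6540, y* = 9.6540^0.46 ≈ 2.8377, c* = (1−0.33)·2.8377 ≈ 1.9013.
Golden rule sets MPK = n+δ: 0.46·k^(0.46−1) = 0.097, so k_gold = (0.46/0.097)^(1/0.54) ≈ 17.8577.
y_gold = 17.8577^0.46 ≈ 3.7657, c_gold = y_gold − 0.097·k_gold ≈ 2.0335.
Gain: Δc = 2.0335 − 1.9013 ≈ 0.1322.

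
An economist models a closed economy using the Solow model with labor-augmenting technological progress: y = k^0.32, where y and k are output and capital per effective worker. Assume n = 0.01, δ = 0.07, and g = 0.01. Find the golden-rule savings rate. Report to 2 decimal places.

s_gold = 0.32

Capital per effective worker breaks even when investment replaces (n + g + δ)·k; here n + g + δ = 0.09.
At the golden rule MPK = n+g+δ, and in any Cobb-Douglas steady state s = (n+g+δ)·k/y = MPK·k/y = capital's share 0.32.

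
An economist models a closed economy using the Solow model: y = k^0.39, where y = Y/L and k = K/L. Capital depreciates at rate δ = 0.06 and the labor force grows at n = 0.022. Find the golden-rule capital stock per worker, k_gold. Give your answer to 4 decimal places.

k_gold ≈ 12.8898

The effective depreciation rate is n + δ = 0.022 + 0.06 = 0.082.
At the golden rule the marginal product of capital equals n+δ: 0.39·k^(0.39−1) = 0.082. Solving, k_gold = (0.39/0.082)^(1/0.61) ≈ 12.8898.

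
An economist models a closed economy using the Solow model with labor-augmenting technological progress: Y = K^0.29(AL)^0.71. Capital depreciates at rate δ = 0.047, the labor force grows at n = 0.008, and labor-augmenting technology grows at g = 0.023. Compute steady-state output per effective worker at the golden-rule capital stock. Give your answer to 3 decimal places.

Capital per effective worker breaks even when investment replaces (n + g + δ)·k; here n + g + δ = 0.078.
At the golden rule the marginal product of capital equals n+g+δ: 0.29·k^(0.29−1) = 0.078. Solving, k_gold = (0.29/0.078)^(1/0.71) ≈ 6.3569.
Output: y_gold = k_gold^0.29 = 6.3569^0.29 ≈ 1.7098.

y_gold ≈ 1.710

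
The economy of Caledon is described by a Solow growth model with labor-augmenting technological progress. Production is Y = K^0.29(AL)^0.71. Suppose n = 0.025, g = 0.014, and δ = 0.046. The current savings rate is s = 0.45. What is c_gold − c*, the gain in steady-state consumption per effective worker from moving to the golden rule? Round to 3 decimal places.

Capital per effective worker breaks even when investment replaces (n + g + δ)·k; here n + g + δ = 0.085.
Current steady state (s = 0.45): k* = (0.45/0.085)^(1/0.71) ≈ 10.4575, y* = 10.4575^0.29 ≈ 1.9753, c* = (1−0.45)·1.9753 ≈ 1.0864.
Golden rule sets MPK = n+g+δ: 0.29·k^(0.29−1) = 0.085, so k_gold = (0.29/0.085)^(1/0.71) ≈ 5.6322.
y_gold = 5.6322^0.29 ≈ 1.6508, c_gold = y_gold − 0.085·k_gold ≈ 1.1721.
Gain: Δc = 1.1721 − 1.0864 ≈ 0.0857.

Δc ≈ 0.086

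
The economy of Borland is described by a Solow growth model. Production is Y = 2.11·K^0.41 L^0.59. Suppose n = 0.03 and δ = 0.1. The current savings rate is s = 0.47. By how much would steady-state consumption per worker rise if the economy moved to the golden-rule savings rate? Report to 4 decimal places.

The effective depreciation rate is n + δ = 0.03 + 0.1 = 0.13.
Current steady state (s = 0.47): k* = (0.47·2.11/0.13)^(1/0.59) ≈ 31.3080, y* = 2.11·31.3080^0.41 ≈ 8.6597, c* = (1−0.47)·8.6597 ≈ 4.5896.
At the golden rule the marginal product of capital equals n+δ: 0.41·2.11·k^(0.41−1) = 0.13. Solving, k_gold = (0.41·2.11/0.13)^(1/0.59) ≈ 24.8384.
y_gold = 2.11·24.8384^0.41 ≈ 7.8756, c_gold = y_gold − 0.13·k_gold ≈ 4.6466.
Gain: Δc = 4.6466 − 4.5896 ≈ 0.0570.

Δc ≈ 0.0570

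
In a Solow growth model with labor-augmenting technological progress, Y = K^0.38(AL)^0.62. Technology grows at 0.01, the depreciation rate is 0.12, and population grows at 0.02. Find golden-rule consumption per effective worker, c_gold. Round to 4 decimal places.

c_gold ≈ 1.0960

n + g + δ = 0.02 + 0.01 + 0.12 = 0.15.
Setting f'(k) = n+g+δ gives 0.38·k^(0.38−1) = 0.15, hence k_gold = (0.38/0.15)^(1/0.62) ≈ 4.4783.
y_gold = 4.4783^0.38 ≈ 1.7678.
c_gold = y_gold − (n+g+δ)·k_gold = 1.7678 − 0.15·4.4783 ≈ 1.0960.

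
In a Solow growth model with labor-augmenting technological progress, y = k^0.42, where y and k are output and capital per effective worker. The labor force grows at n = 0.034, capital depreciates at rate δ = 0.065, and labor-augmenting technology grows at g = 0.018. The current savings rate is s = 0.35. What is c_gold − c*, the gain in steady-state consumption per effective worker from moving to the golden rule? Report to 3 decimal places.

Δc ≈ 0.026

The effective depreciation rate is n + g + δ = 0.034 + 0.018 + 0.065 = 0.117.
Current steady state (s = 0.35): k* = (0.35/0.117)^(1/0.58) ≈ 6.6143, y* = 6.6143^0.42 ≈ 2.2111, c* = (1−0.35)·2.2111 ≈ 1.4372.
Setting f'(k) = n+g+δ gives 0.42·k^(0.42−1) = 0.117, hence k_gold = (0.42/0.117)^(1/0.58) ≈ 9.0574.
y_gold = 9.0574^0.42 ≈ 2.5231, c_gold = y_gold − 0.117·k_gold ≈ 1.4634.
Gain: Δc = 1.4634 − 1.4372 ≈ 0.0262.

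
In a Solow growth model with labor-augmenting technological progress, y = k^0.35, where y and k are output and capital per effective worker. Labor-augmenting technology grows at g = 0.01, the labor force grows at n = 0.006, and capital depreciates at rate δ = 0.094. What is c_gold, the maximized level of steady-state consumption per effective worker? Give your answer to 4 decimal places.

c_gold ≈ 1.2122

Capital per effective worker breaks even when investment replaces (n + g + δ)·k; here n + g + δ = 0.11.
At the golden rule the marginal product of capital equals n+g+δ: 0.35·k^(0.35−1) = 0.11. Solving, k_gold = (0.35/0.11)^(1/0.65) ≈ 5.9340.
y_gold = 5.9340^0.35 ≈ 1.8650.
c_gold = y_gold − (n+g+δ)·k_gold = 1.8650 − 0.11·5.9340 ≈ 1.2122.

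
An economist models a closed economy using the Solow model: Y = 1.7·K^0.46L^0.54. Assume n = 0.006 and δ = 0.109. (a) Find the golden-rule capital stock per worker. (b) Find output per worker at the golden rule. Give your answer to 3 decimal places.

n + δ = 0.006 + 0.109 = 0.115.
Setting f'(k) = n+δ gives 0.46·1.7·k^(0.46−1) = 0.115, hence k_gold = (0.46·1.7/0.115)^(1/0.54) ≈ 34.8083.
y_gold = 1.7·34.8083^0.46 ≈ 8.7021.

(a) k_gold ≈ 34.808; (b) y_gold ≈ 8.702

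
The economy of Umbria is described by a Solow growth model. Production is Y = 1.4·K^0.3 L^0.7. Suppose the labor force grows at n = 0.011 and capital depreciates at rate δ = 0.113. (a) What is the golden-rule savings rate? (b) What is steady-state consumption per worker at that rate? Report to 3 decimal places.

Capital per worker breaks even when investment replaces (n + δ)·k; here n + δ = 0.124.
For Cobb-Douglas, s_gold equals capital's share: s_gold = 0.3.
At the golden rule the marginal product of capital equals n+δ: 0.3·1.4·k^(0.3−1) = 0.124. Solving, k_gold = (0.3·1.4/0.124)^(1/0.7) ≈ 5.7134.
y_gold = 1.4·5.7134^0.3 ≈ 2.3615; c_gold = (1−0.3)·y_gold ≈ 1.6531.

(a) s_gold = 0.300; (b) c_gold ≈ 1.653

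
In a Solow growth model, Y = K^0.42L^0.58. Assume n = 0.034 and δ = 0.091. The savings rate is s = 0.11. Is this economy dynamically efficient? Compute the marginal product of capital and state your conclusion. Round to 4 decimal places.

dynamically efficient; MPK ≈ 0.4773

The effective depreciation rate is n + δ = 0.034 + 0.091 = 0.125.
Steady-state k*: s·k^0.42 = 0.125·k gives k* = (0.11/0.125)^(1/0.58) ≈ 0.8022.
MPK = 0.42·0.8022^(-0.58) ≈ 0.4773.
MPK > n+δ = 0.125, so the economy is dynamically efficient (under-saving).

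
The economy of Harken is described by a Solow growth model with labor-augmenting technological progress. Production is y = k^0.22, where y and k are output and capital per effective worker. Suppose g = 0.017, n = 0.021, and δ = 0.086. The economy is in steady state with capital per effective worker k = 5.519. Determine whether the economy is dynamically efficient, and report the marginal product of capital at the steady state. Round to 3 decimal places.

dynamically inefficient; MPK ≈ 0.058

Break-even investment rate: n + g + δ = 0.021 + 0.017 + 0.086 = 0.124.
MPK = 0.22·k^(0.22−1) = 0.22·5.519^(-0.78) ≈ 0.0580.
MPK < 0.124, so the economy is dynamically inefficient (over-saving).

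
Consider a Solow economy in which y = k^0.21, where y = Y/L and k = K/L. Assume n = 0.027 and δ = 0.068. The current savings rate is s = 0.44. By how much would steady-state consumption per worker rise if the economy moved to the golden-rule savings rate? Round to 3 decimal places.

The effective depreciation rate is n + δ = 0.027 + 0.068 = 0.095.
Current steady state (s = 0.44): k* = (0.44/0.095)^(1/0.79) ≈ 6.9614, y* = 6.9614^0.21 ≈ 1.5030, c* = (1−0.44)·1.5030 ≈ 0.8417.
Setting f'(k) = n+δ gives 0.21·k^(0.21−1) = 0.095, hence k_gold = (0.21/0.095)^(1/0.79) ≈ 2.7294.
y_gold = 2.7294^0.21 ≈ 1.2347, c_gold = y_gold − 0.095·k_gold ≈ 0.9754.
Gain: Δc = 0.9754 − 0.8417 ≈ 0.1337.

Δc ≈ 0.134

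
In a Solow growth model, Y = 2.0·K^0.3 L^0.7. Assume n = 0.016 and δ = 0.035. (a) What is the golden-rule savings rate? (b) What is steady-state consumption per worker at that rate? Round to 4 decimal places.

(a) s_gold = 0.3000; (b) c_gold ≈ 4.0267

n + δ = 0.016 + 0.035 = 0.051.
For Cobb-Douglas, s_gold equals capital's share: s_gold = 0.3.
Maximizing c = f(k) − (n+δ)·k gives f'(k) = n+δ, i.e. 0.3·2.0·k^(0.3−1) = 0.051, so k_gold = (0.3·2.0/0.051)^(1/0.7) ≈ 33.8378.
y_gold = 2.0·33.8378^0.3 ≈ 5.7524; c_gold = (1−0.3)·y_gold ≈ 4.0267.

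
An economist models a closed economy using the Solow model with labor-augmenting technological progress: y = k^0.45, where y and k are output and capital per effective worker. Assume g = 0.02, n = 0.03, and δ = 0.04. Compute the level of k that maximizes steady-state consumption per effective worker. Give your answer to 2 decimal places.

Break-even investment rate: n + g + δ = 0.03 + 0.02 + 0.04 = 0.09.
Maximizing c = f(k) − (n+g+δ)·k gives f'(k) = n+g+δ, i.e. 0.45·k^(0.45−1) = 0.09, so k_gold = (0.45/0.09)^(1/0.55) ≈ 18.6575.

k_gold ≈ 18.66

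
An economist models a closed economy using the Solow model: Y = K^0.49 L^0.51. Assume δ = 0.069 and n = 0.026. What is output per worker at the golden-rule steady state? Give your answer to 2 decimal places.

y_gold ≈ 4.84

The effective depreciation rate is n + δ = 0.026 + 0.069 = 0.095.
Maximizing c = f(k) − (n+δ)·k gives f'(k) = n+δ, i.e. 0.49·k^(0.49−1) = 0.095, so k_gold = (0.49/0.095)^(1/0.51) ≈ 24.9462.
Output: y_gold = k_gold^0.49 = 24.9462^0.49 ≈ 4.8365.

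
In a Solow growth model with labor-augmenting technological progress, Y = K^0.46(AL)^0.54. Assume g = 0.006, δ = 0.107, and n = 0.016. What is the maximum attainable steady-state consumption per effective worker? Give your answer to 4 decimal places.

c_gold ≈ 1.5950

Capital per effective worker breaks even when investment replaces (n + g + δ)·k; here n + g + δ = 0.129.
Golden rule sets MPK = n+g+δ: 0.46·k^(0.46−1) = 0.129, so k_gold = (0.46/0.129)^(1/0.54) ≈ 10.5326.
y_gold = 10.5326^0.46 ≈ 2.9537.
c_gold = y_gold − (n+g+δ)·k_gold = 2.9537 − 0.129·10.5326 ≈ 1.5950.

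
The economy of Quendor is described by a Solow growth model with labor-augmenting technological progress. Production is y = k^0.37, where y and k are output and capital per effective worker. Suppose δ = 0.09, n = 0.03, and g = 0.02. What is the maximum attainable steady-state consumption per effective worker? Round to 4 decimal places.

c_gold ≈ 1.1149

n + g + δ = 0.03 + 0.02 + 0.09 = 0.14.
Maximizing c = f(k) − (n+g+δ)·k gives f'(k) = n+g+δ, i.e. 0.37·k^(0.37−1) = 0.14, so k_gold = (0.37/0.14)^(1/0.63) ≈ 4.6769.
y_gold = 4.6769^0.37 ≈ 1.7696.
c_gold = y_gold − (n+g+δ)·k_gold = 1.7696 − 0.14·4.6769 ≈ 1.1149.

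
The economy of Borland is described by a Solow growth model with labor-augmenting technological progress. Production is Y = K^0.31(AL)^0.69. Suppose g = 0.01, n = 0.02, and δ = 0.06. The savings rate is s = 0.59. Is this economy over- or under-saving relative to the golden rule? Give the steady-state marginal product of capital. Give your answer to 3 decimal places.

over-saving; MPK ≈ 0.047

Break-even investment rate: n + g + δ = 0.02 + 0.01 + 0.06 = 0.09.
Steady-state k*: s·k^0.31 = 0.09·k gives k* = (0.59/0.09)^(1/0.69) ≈ 15.2578.
MPK = 0.31·15.2578^(-0.69) ≈ 0.0473.
MPK < n+g+δ = 0.09, so the economy is dynamically inefficient (over-saving).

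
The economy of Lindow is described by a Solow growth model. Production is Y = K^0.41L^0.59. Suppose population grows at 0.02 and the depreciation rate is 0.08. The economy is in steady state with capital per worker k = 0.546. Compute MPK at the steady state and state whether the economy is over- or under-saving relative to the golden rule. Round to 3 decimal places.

Capital per worker breaks even when investment replaces (n + δ)·k; here n + δ = 0.1.
MPK = 0.41·k^(0.41−1) = 0.41·0.546^(-0.59) ≈ 0.5859.
MPK > 0.1, so the economy is dynamically efficient (under-saving).

under-saving; MPK ≈ 0.586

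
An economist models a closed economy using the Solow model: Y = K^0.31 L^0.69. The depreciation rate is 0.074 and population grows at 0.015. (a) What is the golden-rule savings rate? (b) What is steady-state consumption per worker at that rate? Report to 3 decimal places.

The effective depreciation rate is n + δ = 0.015 + 0.074 = 0.089.
For Cobb-Douglas, s_gold equals capital's share: s_gold = 0.31.
Setting f'(k) = n+δ gives 0.31·k^(0.31−1) = 0.089, hence k_gold = (0.31/0.089)^(1/0.69) ≈ 6.1019.
y_gold = 6.1019^0.31 ≈ 1.7518; c_gold = (1−0.31)·y_gold ≈ 1.2088.

(a) s_gold = 0.310; (b) c_gold ≈ 1.209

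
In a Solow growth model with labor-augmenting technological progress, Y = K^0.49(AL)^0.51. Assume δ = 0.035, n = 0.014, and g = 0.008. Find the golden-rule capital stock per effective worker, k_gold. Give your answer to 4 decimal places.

Break-even investment rate: n + g + δ = 0.014 + 0.008 + 0.035 = 0.057.
At the golden rule the marginal product of capital equals n+g+δ: 0.49·k^(0.49−1) = 0.057. Solving, k_gold = (0.49/0.057)^(1/0.51) ≈ 67.9207.

k_gold ≈ 67.9207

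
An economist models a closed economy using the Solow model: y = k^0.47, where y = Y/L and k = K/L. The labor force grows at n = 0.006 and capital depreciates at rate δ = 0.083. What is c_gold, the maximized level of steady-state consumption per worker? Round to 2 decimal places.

c_gold ≈ 2.32

Capital per worker breaks even when investment replaces (n + δ)·k; here n + δ = 0.089.
Maximizing c = f(k) − (n+δ)·k gives f'(k) = n+δ, i.e. 0.47·k^(0.47−1) = 0.089, so k_gold = (0.47/0.089)^(1/0.53) ≈ 23.0993.
y_gold = 23.0993^0.47 ≈ 4.3741.
c_gold = y_gold − (n+δ)·k_gold = 4.3741 − 0.089·23.0993 ≈ 2.3183.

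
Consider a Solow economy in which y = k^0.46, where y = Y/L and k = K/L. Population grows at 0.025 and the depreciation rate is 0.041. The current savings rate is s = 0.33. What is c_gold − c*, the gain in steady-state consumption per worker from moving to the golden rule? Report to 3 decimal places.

n + δ = 0.025 + 0.041 = 0.066.
Current steady state (s = 0.33): k* = (0.33/0.066)^(1/0.54) ≈ 19.6965, y* = 19.6965^0.46 ≈ 3.9393, c* = (1−0.33)·3.9393 ≈ 2.6393.
Maximizing c = f(k) − (n+δ)·k gives f'(k) = n+δ, i.e. 0.46·k^(0.46−1) = 0.066, so k_gold = (0.46/0.066)^(1/0.54) ≈ 36.4340.
y_gold = 36.4340^0.46 ≈ 5.2275, c_gold = y_gold − 0.066·k_gold ≈ 2.8228.
Gain: Δc = 2.8228 − 2.6393 ≈ 0.1835.

Δc ≈ 0.184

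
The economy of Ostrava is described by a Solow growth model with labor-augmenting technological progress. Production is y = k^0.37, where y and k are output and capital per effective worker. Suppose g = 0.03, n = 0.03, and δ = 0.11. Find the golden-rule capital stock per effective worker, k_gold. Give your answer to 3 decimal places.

k_gold ≈ 3.436

n + g + δ = 0.03 + 0.03 + 0.11 = 0.17.
Golden rule sets MPK = n+g+δ: 0.37·k^(0.37−1) = 0.17, so k_gold = (0.37/0.17)^(1/0.63) ≈ 3.4365.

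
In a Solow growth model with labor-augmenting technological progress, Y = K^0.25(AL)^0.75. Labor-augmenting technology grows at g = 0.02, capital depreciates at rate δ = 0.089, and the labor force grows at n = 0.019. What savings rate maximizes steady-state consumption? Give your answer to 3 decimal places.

s_gold = 0.250

n + g + δ = 0.019 + 0.02 + 0.089 = 0.128.
At the golden rule MPK = n+g+δ, and in any Cobb-Douglas steady state s = (n+g+δ)·k/y = MPK·k/y = capital's share 0.25.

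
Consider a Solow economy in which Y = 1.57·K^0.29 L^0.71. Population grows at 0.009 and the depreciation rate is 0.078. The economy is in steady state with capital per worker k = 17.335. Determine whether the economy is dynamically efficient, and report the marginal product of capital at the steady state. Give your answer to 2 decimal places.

n + δ = 0.009 + 0.078 = 0.087.
MPK = 0.29·1.57·k^(0.29−1) = 0.29·1.57·17.335^(-0.71) ≈ 0.0601.
MPK < 0.087, so the economy is dynamically inefficient (over-saving).

dynamically inefficient; MPK ≈ 0.06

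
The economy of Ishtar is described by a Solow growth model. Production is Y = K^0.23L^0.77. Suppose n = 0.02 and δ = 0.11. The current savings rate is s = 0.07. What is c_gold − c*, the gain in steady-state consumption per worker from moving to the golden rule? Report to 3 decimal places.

Δc ≈ 0.140

The effective depreciation rate is n + δ = 0.02 + 0.11 = 0.13.
Current steady state (s = 0.07): k* = (0.07/0.13)^(1/0.77) ≈ 0.4476, y* = 0.4476^0.23 ≈ 0.8312, c* = (1−0.07)·0.8312 ≈ 0.7730.
Golden rule sets MPK = n+δ: 0.23·k^(0.23−1) = 0.13, so k_gold = (0.23/0.13)^(1/0.77) ≈ 2.0980.
y_gold = 2.0980^0.23 ≈ 1.1858, c_gold = y_gold − 0.13·k_gold ≈ 0.9131.
Gain: Δc = 0.9131 − 0.7730 ≈ 0.1401.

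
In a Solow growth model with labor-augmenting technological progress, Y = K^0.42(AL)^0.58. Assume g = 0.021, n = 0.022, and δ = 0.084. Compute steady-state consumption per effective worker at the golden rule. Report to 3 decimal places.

The effective depreciation rate is n + g + δ = 0.022 + 0.021 + 0.084 = 0.127.
Maximizing c = f(k) − (n+g+δ)·k gives f'(k) = n+g+δ, i.e. 0.42·k^(0.42−1) = 0.127, so k_gold = (0.42/0.127)^(1/0.58) ≈ 7.8631.
y_gold = 7.8631^0.42 ≈ 2.3777.
c_gold = y_gold − (n+g+δ)·k_gold = 2.3777 − 0.127·7.8631 ≈ 1.3790.

c_gold ≈ 1.379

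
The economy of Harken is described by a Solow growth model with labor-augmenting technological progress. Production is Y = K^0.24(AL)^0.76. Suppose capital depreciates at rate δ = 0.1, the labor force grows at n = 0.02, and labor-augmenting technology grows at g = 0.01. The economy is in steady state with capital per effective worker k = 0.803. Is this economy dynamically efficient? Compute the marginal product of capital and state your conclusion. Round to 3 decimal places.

dynamically efficient; MPK ≈ 0.284

Capital per effective worker breaks even when investment replaces (n + g + δ)·k; here n + g + δ = 0.13.
MPK = 0.24·k^(0.24−1) = 0.24·0.803^(-0.76) ≈ 0.2835.
MPK > 0.13, so the economy is dynamically efficient (under-saving).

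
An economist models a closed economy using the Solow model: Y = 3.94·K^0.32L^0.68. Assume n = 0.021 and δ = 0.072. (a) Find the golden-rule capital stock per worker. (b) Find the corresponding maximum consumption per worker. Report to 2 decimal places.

Break-even investment rate: n + δ = 0.021 + 0.072 = 0.093.
Setting f'(k) = n+δ gives 0.32·3.94·k^(0.32−1) = 0.093, hence k_gold = (0.32·3.94/0.093)^(1/0.68) ≈ 46.2323.
y_gold = 3.94·46.2323^0.32 ≈ 13.4363; c_gold = y_gold − 0.093·k_gold ≈ 9.1367.

(a) k_gold ≈ 46.23; (b) c_gold ≈ 9.14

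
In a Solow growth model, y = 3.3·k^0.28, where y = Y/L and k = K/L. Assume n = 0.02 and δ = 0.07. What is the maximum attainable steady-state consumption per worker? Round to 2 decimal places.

c_gold ≈ 5.88

The effective depreciation rate is n + δ = 0.02 + 0.07 = 0.09.
Maximizing c = f(k) − (n+δ)·k gives f'(k) = n+δ, i.e. 0.28·3.3·k^(0.28−1) = 0.09, so k_gold = (0.28·3.3/0.09)^(1/0.72) ≈ 25.3959.
y_gold = 3.3·25.3959^0.28 ≈ 8.1630.
c_gold = y_gold − (n+δ)·k_gold = 8.1630 − 0.09·25.3959 ≈ 5.8773.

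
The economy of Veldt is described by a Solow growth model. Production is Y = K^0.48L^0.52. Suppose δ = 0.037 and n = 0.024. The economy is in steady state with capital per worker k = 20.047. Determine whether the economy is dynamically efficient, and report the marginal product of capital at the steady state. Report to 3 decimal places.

dynamically efficient; MPK ≈ 0.101

Break-even investment rate: n + δ = 0.024 + 0.037 = 0.061.
MPK = 0.48·k^(0.48−1) = 0.48·20.047^(-0.52) ≈ 0.1010.
MPK > 0.061, so the economy is dynamically efficient (under-saving).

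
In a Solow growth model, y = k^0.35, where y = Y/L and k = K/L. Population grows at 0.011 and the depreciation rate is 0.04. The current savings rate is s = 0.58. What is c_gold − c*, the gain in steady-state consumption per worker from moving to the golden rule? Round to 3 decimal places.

The effective depreciation rate is n + δ = 0.011 + 0.04 = 0.051.
Current steady state (s = 0.58): k* = (0.58/0.051)^(1/0.65) ≈ 42.1111, y* = 42.1111^0.35 ≈ 3.7029, c* = (1−0.58)·3.7029 ≈ 1.5552.
At the golden rule the marginal product of capital equals n+δ: 0.35·k^(0.35−1) = 0.051. Solving, k_gold = (0.35/0.051)^(1/0.65) ≈ 19.3606.
y_gold = 19.3606^0.35 ≈ 2.8211, c_gold = y_gold − 0.051·k_gold ≈ 1.8337.
Gain: Δc = 1.8337 − 1.5552 ≈ 0.2785.

Δc ≈ 0.279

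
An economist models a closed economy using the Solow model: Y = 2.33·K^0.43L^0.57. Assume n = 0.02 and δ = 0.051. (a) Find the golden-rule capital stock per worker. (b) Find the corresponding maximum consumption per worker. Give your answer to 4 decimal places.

Capital per worker breaks even when investment replaces (n + δ)·k; here n + δ = 0.071.
Golden rule sets MPK = n+δ: 0.43·2.33·k^(0.43−1) = 0.071, so k_gold = (0.43·2.33/0.071)^(1/0.57) ≈ 103.9400.
y_gold = 2.33·103.9400^0.43 ≈ 17.1622; c_gold = y_gold − 0.071·k_gold ≈ 9.7824.

(a) k_gold ≈ 103.9400; (b) c_gold ≈ 9.7824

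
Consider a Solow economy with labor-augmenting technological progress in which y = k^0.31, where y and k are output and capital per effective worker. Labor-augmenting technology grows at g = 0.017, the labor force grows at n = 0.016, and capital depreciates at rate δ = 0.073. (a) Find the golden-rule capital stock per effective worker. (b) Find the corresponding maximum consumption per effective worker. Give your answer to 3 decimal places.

Break-even investment rate: n + g + δ = 0.016 + 0.017 + 0.073 = 0.106.
Maximizing c = f(k) − (n+g+δ)·k gives f'(k) = n+g+δ, i.e. 0.31·k^(0.31−1) = 0.106, so k_gold = (0.31/0.106)^(1/0.69) ≈ 4.7363.
y_gold = 4.7363^0.31 ≈ 1.6195; c_gold = y_gold − 0.106·k_gold ≈ 1.1175.

(a) k_gold ≈ 4.736; (b) c_gold ≈ 1.117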